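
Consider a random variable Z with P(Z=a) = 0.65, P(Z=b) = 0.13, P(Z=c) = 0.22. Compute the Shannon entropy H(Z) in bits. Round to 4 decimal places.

H(Z) = −Σ p·log₂ p.
  −(0.65)·log₂(0.65) = 0.40397
  −(0.13)·log₂(0.13) = 0.38264
  −(0.22)·log₂(0.22) = 0.48057
Sum: 0.40397 + 0.38264 + 0.48057 = 1.2672 bits.

1.2672 bits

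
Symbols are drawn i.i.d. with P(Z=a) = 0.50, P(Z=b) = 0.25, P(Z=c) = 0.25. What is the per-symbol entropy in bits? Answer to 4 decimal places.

H(Z) = −Σ p·log₂ p.
  −(0.50)·log₂(0.50) = 0.50000
  −(0.25)·log₂(0.25) = 0.50000
  −(0.25)·log₂(0.25) = 0.50000
Sum: 0.50000 + 0.50000 + 0.50000 = 1.5000 bits.

1.5000 bits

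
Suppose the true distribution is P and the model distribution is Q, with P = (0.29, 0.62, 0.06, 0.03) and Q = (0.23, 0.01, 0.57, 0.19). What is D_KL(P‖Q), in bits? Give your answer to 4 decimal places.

3.5138 bits

D(P‖Q) = Σ p·log₂(p/q).
  0.29·log₂(0.29/0.23) = 0.09698
  0.62·log₂(0.62/0.01) = 3.69160
  0.06·log₂(0.06/0.57) = -0.19488
  0.03·log₂(0.03/0.19) = -0.07989
D(P‖Q) = 3.5138 bits.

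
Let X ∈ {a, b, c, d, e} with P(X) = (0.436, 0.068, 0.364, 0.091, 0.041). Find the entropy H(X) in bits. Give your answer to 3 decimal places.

1.820 bits

H(X) = −Σ p·log₂ p.
  −(0.436)·log₂(0.436) = 0.5222
  −(0.068)·log₂(0.068) = 0.2637
  −(0.364)·log₂(0.364) = 0.5307
  −(0.091)·log₂(0.091) = 0.3147
  −(0.041)·log₂(0.041) = 0.1889
Sum: 0.5222 + 0.2637 + 0.5307 + 0.3147 + 0.1889 = 1.820 bits.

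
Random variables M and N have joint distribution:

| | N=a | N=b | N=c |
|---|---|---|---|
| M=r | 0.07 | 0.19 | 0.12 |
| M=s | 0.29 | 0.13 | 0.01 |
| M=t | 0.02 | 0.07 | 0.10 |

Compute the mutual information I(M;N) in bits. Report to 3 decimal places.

Marginals: p(M) = (0.3800, 0.4300, 0.1900), p(N) = (0.3800, 0.3900, 0.2300).
I(M;N) = H(M) + H(N) − H(M,N).
H(M) = 1.5092, H(N) = 1.5479, H(M,N) = 2.7715.
I(M;N) = 1.5092 + 1.5479 − 2.7715 = 0.286 bits.

0.286 bits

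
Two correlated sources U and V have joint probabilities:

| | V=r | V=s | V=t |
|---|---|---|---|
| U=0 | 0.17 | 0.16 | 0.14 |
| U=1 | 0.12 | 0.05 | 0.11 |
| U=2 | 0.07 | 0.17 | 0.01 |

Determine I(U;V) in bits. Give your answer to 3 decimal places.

Marginals: p(U) = (0.4700, 0.2800, 0.2500), p(V) = (0.3600, 0.3800, 0.2600).
I(U;V) = H(U) + H(V) − H(U,V).
H(U) = 1.5262, H(V) = 1.5664, H(U,V) = 2.9577.
I(U;V) = 1.5262 + 1.5664 − 2.9577 = 0.135 bits.

0.135 bits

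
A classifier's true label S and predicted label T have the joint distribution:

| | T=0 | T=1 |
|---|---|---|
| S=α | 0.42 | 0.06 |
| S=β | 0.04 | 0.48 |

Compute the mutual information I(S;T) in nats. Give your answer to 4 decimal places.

Marginals: p(S) = (0.4800, 0.5200), p(T) = (0.4600, 0.5400).
I(S;T) = Σ p(x,y)·ln[p(x,y)/(p(x)p(y))].
  (α,0): 0.42·ln(1.9022) = 0.27006
  (α,1): 0.06·ln(0.2315) = -0.08780
  (β,0): 0.04·ln(0.1672) = -0.07154
  (β,1): 0.48·ln(1.7094) = 0.25735
Sum = 0.3681 nats.

0.3681 nats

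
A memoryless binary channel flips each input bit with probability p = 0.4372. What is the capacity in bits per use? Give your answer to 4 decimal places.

Binary symmetric channel: C = 1 − h₂(ε) where h₂ is the binary entropy function.
h₂(0.4372) = −0.4372·log₂0.4372 − 0.5628·log₂0.5628 = 0.9886.
C = 1 − 0.9886 = 0.0114 bits per channel use.

0.0114 bits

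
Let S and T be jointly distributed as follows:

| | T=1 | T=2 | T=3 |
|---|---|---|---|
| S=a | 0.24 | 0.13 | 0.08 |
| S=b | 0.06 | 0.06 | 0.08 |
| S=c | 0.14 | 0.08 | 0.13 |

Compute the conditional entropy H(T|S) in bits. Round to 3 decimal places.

1.505 bits

Marginals: p(S) = (0.4500, 0.2000, 0.3500), p(T) = (0.4400, 0.2700, 0.2900).
H(T|S) = Σ p(S) · H(T|S=·).
  S=a: p=0.4500, H(T|S=a) = 1.4442
  S=b: p=0.2000, H(T|S=b) = 1.5710
  S=c: p=0.3500, H(T|S=c) = 1.5462
Weighted sum = 1.505 bits.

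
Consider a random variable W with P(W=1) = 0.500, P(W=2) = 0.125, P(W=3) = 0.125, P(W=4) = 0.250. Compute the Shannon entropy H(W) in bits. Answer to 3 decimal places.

H(W) = −Σ p·log₂ p.
  −(0.500)·log₂(0.500) = 0.5000
  −(0.125)·log₂(0.125) = 0.3750
  −(0.125)·log₂(0.125) = 0.3750
  −(0.250)·log₂(0.250) = 0.5000
Sum: 0.5000 + 0.3750 + 0.3750 + 0.5000 = 1.750 bits.

1.750 bits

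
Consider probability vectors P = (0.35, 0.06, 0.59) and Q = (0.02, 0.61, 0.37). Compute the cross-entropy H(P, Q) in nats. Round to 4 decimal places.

H(P,Q) = −Σ p·ln q.
  −0.35·ln(0.02) = 1.36921
  −0.06·ln(0.61) = 0.02966
  −0.59·ln(0.37) = 0.58661
H(P,Q) = 1.9855 nats.

1.9855 nats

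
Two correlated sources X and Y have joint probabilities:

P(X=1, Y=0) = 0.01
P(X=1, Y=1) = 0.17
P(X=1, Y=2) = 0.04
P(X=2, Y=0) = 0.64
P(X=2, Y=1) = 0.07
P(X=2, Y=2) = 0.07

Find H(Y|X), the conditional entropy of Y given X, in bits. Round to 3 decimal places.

0.876 bits

Marginals: p(X) = (0.2200, 0.7800), p(Y) = (0.6500, 0.2400, 0.1100).
H(Y|X) = Σ p(X) · H(Y|X=·).
  X=1: p=0.2200, H(Y|X=1) = 0.9373
  X=2: p=0.7800, H(Y|X=2) = 0.8584
Weighted sum = 0.876 bits.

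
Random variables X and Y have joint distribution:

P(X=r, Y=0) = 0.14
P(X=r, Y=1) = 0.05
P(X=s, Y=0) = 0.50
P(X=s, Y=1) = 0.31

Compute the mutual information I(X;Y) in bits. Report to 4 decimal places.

0.0072 bits

Marginals: p(X) = (0.1900, 0.8100), p(Y) = (0.6400, 0.3600).
I(X;Y) = H(X) + H(Y) − H(X,Y).
H(X) = 0.7015, H(Y) = 0.9427, H(X,Y) = 1.6370.
I(X;Y) = 0.7015 + 0.9427 − 1.6370 = 0.0072 bits.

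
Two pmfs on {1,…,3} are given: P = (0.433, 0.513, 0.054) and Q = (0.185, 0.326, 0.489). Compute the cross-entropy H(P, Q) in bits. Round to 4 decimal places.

1.9394 bits

H(P,Q) = −Σ p·log₂ q.
  −0.433·log₂(0.185) = 1.05410
  −0.513·log₂(0.326) = 0.82955
  −0.054·log₂(0.489) = 0.05573
H(P,Q) = 1.9394 bits.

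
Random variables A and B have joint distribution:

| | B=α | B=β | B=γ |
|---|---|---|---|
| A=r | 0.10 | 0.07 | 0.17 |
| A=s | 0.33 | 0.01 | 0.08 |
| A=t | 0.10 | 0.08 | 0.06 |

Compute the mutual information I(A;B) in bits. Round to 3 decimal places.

Marginals: p(A) = (0.3400, 0.4200, 0.2400), p(B) = (0.5300, 0.1600, 0.3100).
I(A;B) = Σ p(x,y)·log₂[p(x,y)/(p(x)p(y))].
  (r,α): 0.10·log₂(0.5549) = -0.0850
  (r,β): 0.07·log₂(1.2868) = 0.0255
  (r,γ): 0.17·log₂(1.6129) = 0.1172
  (s,α): 0.33·log₂(1.4825) = 0.1874
  (s,β): 0.01·log₂(0.1488) = -0.0275
  (s,γ): 0.08·log₂(0.6144) = -0.0562
  (t,α): 0.10·log₂(0.7862) = -0.0347
  (t,β): 0.08·log₂(2.0833) = 0.0847
  (t,γ): 0.06·log₂(0.8065) = -0.0186
Sum = 0.193 bits.

0.193 bits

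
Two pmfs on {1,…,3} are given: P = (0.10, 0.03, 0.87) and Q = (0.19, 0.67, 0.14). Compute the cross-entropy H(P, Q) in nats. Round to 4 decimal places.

1.8886 nats

H(P,Q) = −Σ p·ln q.
  −0.10·ln(0.19) = 0.16607
  −0.03·ln(0.67) = 0.01201
  −0.87·ln(0.14) = 1.71052
H(P,Q) = 1.8886 nats.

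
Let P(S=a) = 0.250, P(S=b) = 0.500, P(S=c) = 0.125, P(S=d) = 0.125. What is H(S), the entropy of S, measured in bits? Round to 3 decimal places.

H(S) = −Σ p·log₂ p.
  −(0.250)·log₂(0.250) = 0.5000
  −(0.500)·log₂(0.500) = 0.5000
  −(0.125)·log₂(0.125) = 0.3750
  −(0.125)·log₂(0.125) = 0.3750
Sum: 0.5000 + 0.5000 + 0.3750 + 0.3750 = 1.750 bits.

1.750 bits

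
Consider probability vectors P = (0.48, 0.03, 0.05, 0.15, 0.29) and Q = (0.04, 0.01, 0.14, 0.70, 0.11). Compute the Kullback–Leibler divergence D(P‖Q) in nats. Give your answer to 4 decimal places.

D(P‖Q) = Σ p·ln(p/q).
  0.48·ln(0.48/0.04) = 1.19276
  0.03·ln(0.03/0.01) = 0.03296
  0.05·ln(0.05/0.14) = -0.05148
  0.15·ln(0.15/0.70) = -0.23107
  0.29·ln(0.29/0.11) = 0.28113
D(P‖Q) = 1.2243 nats.

1.2243 nats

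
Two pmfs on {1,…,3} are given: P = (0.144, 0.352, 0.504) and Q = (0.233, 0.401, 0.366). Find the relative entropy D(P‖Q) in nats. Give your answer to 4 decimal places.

0.0461 nats

D(P‖Q) = Σ p·ln(p/q).
  0.144·ln(0.144/0.233) = -0.06930
  0.352·ln(0.352/0.401) = -0.04588
  0.504·ln(0.504/0.366) = 0.16125
D(P‖Q) = 0.0461 nats.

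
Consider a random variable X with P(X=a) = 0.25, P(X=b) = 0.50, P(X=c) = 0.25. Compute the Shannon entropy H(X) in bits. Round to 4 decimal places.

H(X) = −Σ p·log₂ p.
  −(0.25)·log₂(0.25) = 0.50000
  −(0.50)·log₂(0.50) = 0.50000
  −(0.25)·log₂(0.25) = 0.50000
Sum: 0.50000 + 0.50000 + 0.50000 = 1.5000 bits.

1.5000 bits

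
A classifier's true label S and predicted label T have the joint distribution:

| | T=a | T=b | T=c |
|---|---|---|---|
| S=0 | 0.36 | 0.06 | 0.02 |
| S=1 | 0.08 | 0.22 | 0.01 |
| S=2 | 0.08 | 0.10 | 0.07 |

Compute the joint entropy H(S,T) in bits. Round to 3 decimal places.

H(S,T) = −Σ p(x,y)·log₂ p(x,y) over all 9 cells.
  cell (0,a): −0.36·log₂0.36 = 0.5306
  cell (0,b): −0.06·log₂0.06 = 0.2435
  cell (0,c): −0.02·log₂0.02 = 0.1129
  cell (1,a): −0.08·log₂0.08 = 0.2915
  cell (1,b): −0.22·log₂0.22 = 0.4806
  cell (1,c): −0.01·log₂0.01 = 0.0664
  cell (2,a): −0.08·log₂0.08 = 0.2915
  cell (2,b): −0.10·log₂0.10 = 0.3322
  cell (2,c): −0.07·log₂0.07 = 0.2686
Sum = 2.618 bits.

2.618 bits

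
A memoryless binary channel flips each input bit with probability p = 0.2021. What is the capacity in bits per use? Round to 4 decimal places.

0.2739 bits

Binary symmetric channel: C = 1 − h₂(ε) where h₂ is the binary entropy function.
h₂(0.2021) = −0.2021·log₂0.2021 − 0.7979·log₂0.7979 = 0.7261.
C = 1 − 0.7261 = 0.2739 bits per channel use.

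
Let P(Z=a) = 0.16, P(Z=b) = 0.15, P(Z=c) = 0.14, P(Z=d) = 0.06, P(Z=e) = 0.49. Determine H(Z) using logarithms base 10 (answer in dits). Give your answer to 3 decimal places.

0.596 dits

H(Z) = −Σ p·log₁₀ p.
  −(0.16)·log₁₀(0.16) = 0.1273
  −(0.15)·log₁₀(0.15) = 0.1236
  −(0.14)·log₁₀(0.14) = 0.1195
  −(0.06)·log₁₀(0.06) = 0.0733
  −(0.49)·log₁₀(0.49) = 0.1518
Sum: 0.1273 + 0.1236 + 0.1195 + 0.0733 + 0.1518 = 0.596 dits.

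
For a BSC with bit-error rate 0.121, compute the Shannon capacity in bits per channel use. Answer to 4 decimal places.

Binary symmetric channel: C = 1 − h₂(ε) where h₂ is the binary entropy function.
h₂(0.121) = −0.121·log₂0.121 − 0.879·log₂0.879 = 0.5322.
C = 1 − 0.5322 = 0.4678 bits per channel use.

0.4678 bits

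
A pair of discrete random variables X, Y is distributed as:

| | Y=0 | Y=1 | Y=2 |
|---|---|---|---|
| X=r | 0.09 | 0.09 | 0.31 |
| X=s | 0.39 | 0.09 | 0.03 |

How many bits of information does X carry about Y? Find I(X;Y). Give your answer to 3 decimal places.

0.339 bits

Marginals: p(X) = (0.4900, 0.5100), p(Y) = (0.4800, 0.1800, 0.3400).
I(X;Y) = H(X) + H(Y) − H(X,Y).
H(X) = 0.9997, H(Y) = 1.4828, H(X,Y) = 2.1433.
I(X;Y) = 0.9997 + 1.4828 − 2.1433 = 0.339 bits.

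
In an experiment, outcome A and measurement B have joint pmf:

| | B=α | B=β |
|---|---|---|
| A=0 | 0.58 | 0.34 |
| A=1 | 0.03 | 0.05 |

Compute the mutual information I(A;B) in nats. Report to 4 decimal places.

0.0098 nats

Marginals: p(A) = (0.9200, 0.0800), p(B) = (0.6100, 0.3900).
I(A;B) = H(A) + H(B) − H(A,B).
H(A) = 0.2788, H(B) = 0.6687, H(A,B) = 0.9377.
I(A;B) = 0.2788 + 0.6687 − 0.9377 = 0.0098 nats.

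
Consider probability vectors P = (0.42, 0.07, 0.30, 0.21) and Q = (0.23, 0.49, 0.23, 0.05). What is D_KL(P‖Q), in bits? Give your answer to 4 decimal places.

0.7181 bits

D(P‖Q) = Σ p·log₂(p/q).
  0.42·log₂(0.42/0.23) = 0.36488
  0.07·log₂(0.07/0.49) = -0.19651
  0.30·log₂(0.30/0.23) = 0.11500
  0.21·log₂(0.21/0.05) = 0.43478
D(P‖Q) = 0.7181 bits.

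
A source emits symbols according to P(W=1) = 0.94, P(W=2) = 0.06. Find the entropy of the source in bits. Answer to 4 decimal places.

H(W) = −Σ p·log₂ p.
  −(0.94)·log₂(0.94) = 0.08391
  −(0.06)·log₂(0.06) = 0.24353
Sum: 0.08391 + 0.24353 = 0.3274 bits.

0.3274 bits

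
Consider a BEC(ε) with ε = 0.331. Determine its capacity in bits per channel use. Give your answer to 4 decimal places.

Binary erasure channel: capacity C = 1 − ε.
C = 1 − 0.331 = 0.6690 bits per channel use.

0.6690 bits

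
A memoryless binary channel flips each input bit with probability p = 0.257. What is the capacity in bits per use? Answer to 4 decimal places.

0.1778 bits

Binary symmetric channel: C = 1 − h₂(ε) where h₂ is the binary entropy function.
h₂(0.257) = −0.257·log₂0.257 − 0.743·log₂0.743 = 0.8222.
C = 1 − 0.8222 = 0.1778 bits per channel use.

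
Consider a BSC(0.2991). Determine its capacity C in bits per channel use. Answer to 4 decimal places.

Binary symmetric channel: C = 1 − h₂(ε) where h₂ is the binary entropy function.
h₂(0.2991) = −0.2991·log₂0.2991 − 0.7009·log₂0.7009 = 0.8802.
C = 1 − 0.8802 = 0.1198 bits per channel use.

0.1198 bits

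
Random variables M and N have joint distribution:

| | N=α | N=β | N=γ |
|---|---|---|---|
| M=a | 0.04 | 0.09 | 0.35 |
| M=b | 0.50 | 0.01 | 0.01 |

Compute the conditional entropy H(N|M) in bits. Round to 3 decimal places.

0.663 bits

Marginals: p(M) = (0.4800, 0.5200), p(N) = (0.5400, 0.1000, 0.3600).
H(N|M) = Σ p(M) · H(N|M=·).
  M=a: p=0.4800, H(N|M=a) = 1.0838
  M=b: p=0.5200, H(N|M=b) = 0.2737
Weighted sum = 0.663 bits.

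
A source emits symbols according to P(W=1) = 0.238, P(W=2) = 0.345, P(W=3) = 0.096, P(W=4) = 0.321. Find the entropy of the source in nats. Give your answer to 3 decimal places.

1.299 nats

H(W) = −Σ p·ln p.
  −(0.238)·ln(0.238) = 0.3416
  −(0.345)·ln(0.345) = 0.3672
  −(0.096)·ln(0.096) = 0.2250
  −(0.321)·ln(0.321) = 0.3648
Sum: 0.3416 + 0.3672 + 0.2250 + 0.3648 = 1.299 nats.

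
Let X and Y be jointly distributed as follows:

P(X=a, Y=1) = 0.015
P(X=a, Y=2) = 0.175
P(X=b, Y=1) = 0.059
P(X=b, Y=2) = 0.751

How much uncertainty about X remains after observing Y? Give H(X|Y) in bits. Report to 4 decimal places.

Marginals: p(X) = (0.1900, 0.8100), p(Y) = (0.0740, 0.9260).
H(X|Y) = Σ p(Y) · H(X|Y=·).
  Y=1: p=0.0740, H(X|Y=1) = 0.7273
  Y=2: p=0.9260, H(X|Y=2) = 0.6993
Weighted sum = 0.7014 bits.

0.7014 bits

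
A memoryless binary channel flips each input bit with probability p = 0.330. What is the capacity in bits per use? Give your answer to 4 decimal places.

0.0851 bits

Binary symmetric channel: C = 1 − h₂(ε) where h₂ is the binary entropy function.
h₂(0.330) = −0.330·log₂0.330 − 0.670·log₂0.670 = 0.9149.
C = 1 − 0.9149 = 0.0851 bits per channel use.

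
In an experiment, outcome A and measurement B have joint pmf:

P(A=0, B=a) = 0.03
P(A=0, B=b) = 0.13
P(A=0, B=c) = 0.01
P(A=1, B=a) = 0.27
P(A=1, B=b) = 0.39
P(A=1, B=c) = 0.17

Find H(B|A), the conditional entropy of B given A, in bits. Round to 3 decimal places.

Marginals: p(A) = (0.1700, 0.8300), p(B) = (0.3000, 0.5200, 0.1800).
H(B|A) = Σ p(A) · H(B|A=·).
  A=0: p=0.1700, H(B|A=0) = 0.9780
  A=1: p=0.8300, H(B|A=1) = 1.5076
Weighted sum = 1.418 bits.

1.418 bits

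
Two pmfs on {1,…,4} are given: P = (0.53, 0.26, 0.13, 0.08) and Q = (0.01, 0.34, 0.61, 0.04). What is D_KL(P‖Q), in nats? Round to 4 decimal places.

1.8890 nats

D(P‖Q) = Σ p·ln(p/q).
  0.53·ln(0.53/0.01) = 2.10425
  0.26·ln(0.26/0.34) = -0.06975
  0.13·ln(0.13/0.61) = -0.20097
  0.08·ln(0.08/0.04) = 0.05545
D(P‖Q) = 1.8890 nats.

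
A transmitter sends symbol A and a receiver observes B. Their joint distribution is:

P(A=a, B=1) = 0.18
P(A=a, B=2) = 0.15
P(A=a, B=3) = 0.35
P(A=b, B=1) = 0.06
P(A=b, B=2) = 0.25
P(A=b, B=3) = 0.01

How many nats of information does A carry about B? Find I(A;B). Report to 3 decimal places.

Marginals: p(A) = (0.6800, 0.3200), p(B) = (0.2400, 0.4000, 0.3600).
I(A;B) = Σ p(x,y)·ln[p(x,y)/(p(x)p(y))].
  (a,1): 0.18·ln(1.1029) = 0.0176
  (a,2): 0.15·ln(0.5515) = -0.0893
  (a,3): 0.35·ln(1.4297) = 0.1251
  (b,1): 0.06·ln(0.7812) = -0.0148
  (b,2): 0.25·ln(1.9531) = 0.1674
  (b,3): 0.01·ln(0.0868) = -0.0244
Sum = 0.182 nats.

0.182 nats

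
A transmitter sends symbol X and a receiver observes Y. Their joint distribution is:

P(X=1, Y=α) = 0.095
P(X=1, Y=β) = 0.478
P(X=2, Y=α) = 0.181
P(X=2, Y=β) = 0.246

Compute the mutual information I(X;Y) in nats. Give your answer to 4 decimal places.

Marginals: p(X) = (0.5730, 0.4270), p(Y) = (0.2760, 0.7240).
I(X;Y) = H(X) + H(Y) − H(X,Y).
H(X) = 0.6825, H(Y) = 0.5891, H(X,Y) = 1.2308.
I(X;Y) = 0.6825 + 0.5891 − 1.2308 = 0.0408 nats.

0.0408 nats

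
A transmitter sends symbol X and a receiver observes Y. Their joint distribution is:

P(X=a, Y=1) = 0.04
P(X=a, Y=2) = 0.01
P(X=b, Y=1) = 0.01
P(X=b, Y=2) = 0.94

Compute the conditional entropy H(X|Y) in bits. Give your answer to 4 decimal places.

Chain rule: H(X|Y) = H(X,Y) − H(Y).
Marginals: p(X) = (0.0500, 0.9500), p(Y) = (0.0500, 0.9500).
H(X,Y) = 0.4025 bits; H(Y) = 0.2864 bits.
H(X|Y) = 0.4025 − 0.2864 = 0.1161 bits.

0.1161 bits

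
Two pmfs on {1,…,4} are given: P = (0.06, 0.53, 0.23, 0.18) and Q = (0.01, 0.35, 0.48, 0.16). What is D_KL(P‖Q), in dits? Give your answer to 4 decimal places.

0.0779 dits

D(P‖Q) = Σ p·log₁₀(p/q).
  0.06·log₁₀(0.06/0.01) = 0.04669
  0.53·log₁₀(0.53/0.35) = 0.09551
  0.23·log₁₀(0.23/0.48) = -0.07349
  0.18·log₁₀(0.18/0.16) = 0.00921
D(P‖Q) = 0.0779 dits.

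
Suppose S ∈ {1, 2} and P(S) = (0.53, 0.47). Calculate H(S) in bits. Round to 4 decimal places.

0.9974 bits

H(S) = −Σ p·log₂ p.
  −(0.53)·log₂(0.53) = 0.48545
  −(0.47)·log₂(0.47) = 0.51196
Sum: 0.48545 + 0.51196 = 0.9974 bits.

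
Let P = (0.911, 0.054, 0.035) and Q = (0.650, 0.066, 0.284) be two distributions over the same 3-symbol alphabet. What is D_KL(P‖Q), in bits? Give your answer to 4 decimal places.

0.3223 bits

D(P‖Q) = Σ p·log₂(p/q).
  0.911·log₂(0.911/0.650) = 0.44367
  0.054·log₂(0.054/0.066) = -0.01563
  0.035·log₂(0.035/0.284) = -0.10572
D(P‖Q) = 0.3223 bits.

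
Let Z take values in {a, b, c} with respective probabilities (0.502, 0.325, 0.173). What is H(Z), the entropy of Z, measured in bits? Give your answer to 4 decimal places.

H(Z) = −Σ p·log₂ p.
  −(0.502)·log₂(0.502) = 0.49911
  −(0.325)·log₂(0.325) = 0.52698
  −(0.173)·log₂(0.173) = 0.43789
Sum: 0.49911 + 0.52698 + 0.43789 = 1.4640 bits.

1.4640 bits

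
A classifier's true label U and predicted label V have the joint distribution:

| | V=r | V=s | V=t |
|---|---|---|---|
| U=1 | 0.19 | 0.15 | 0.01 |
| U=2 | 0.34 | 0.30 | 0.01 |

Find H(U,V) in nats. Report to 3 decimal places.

1.420 nats

H(U,V) = −Σ p(x,y)·ln p(x,y) over all 6 cells.
  cell (1,r): −0.19·ln0.19 = 0.3155
  cell (1,s): −0.15·ln0.15 = 0.2846
  cell (1,t): −0.01·ln0.01 = 0.0461
  cell (2,r): −0.34·ln0.34 = 0.3668
  cell (2,s): −0.30·ln0.30 = 0.3612
  cell (2,t): −0.01·ln0.01 = 0.0461
Sum = 1.420 nats.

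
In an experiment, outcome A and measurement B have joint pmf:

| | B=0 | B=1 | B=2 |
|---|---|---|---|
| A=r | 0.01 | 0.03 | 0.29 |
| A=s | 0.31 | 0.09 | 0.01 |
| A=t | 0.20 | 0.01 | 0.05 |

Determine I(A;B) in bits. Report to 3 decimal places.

0.578 bits

Marginals: p(A) = (0.3300, 0.4100, 0.2600), p(B) = (0.5200, 0.1300, 0.3500).
I(A;B) = H(A) + H(B) − H(A,B).
H(A) = 1.5605, H(B) = 1.4033, H(A,B) = 2.3859.
I(A;B) = 1.5605 + 1.4033 − 2.3859 = 0.578 bits.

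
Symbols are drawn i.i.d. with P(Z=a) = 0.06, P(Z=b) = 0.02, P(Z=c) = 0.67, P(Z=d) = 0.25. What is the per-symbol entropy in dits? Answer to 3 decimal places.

H(Z) = −Σ p·log₁₀ p.
  −(0.06)·log₁₀(0.06) = 0.0733
  −(0.02)·log₁₀(0.02) = 0.0340
  −(0.67)·log₁₀(0.67) = 0.1165
  −(0.25)·log₁₀(0.25) = 0.1505
Sum: 0.0733 + 0.0340 + 0.1165 + 0.1505 = 0.374 dits.

0.374 dits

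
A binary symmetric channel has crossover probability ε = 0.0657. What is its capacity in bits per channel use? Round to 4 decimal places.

Binary symmetric channel: C = 1 − h₂(ε) where h₂ is the binary entropy function.
h₂(0.0657) = −0.0657·log₂0.0657 − 0.9343·log₂0.9343 = 0.3497.
C = 1 − 0.3497 = 0.6503 bits per channel use.

0.6503 bits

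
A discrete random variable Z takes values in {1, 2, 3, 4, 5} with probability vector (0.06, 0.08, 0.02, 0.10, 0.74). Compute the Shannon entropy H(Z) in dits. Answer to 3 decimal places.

0.392 dits

H(Z) = −Σ p·log₁₀ p.
  −(0.06)·log₁₀(0.06) = 0.0733
  −(0.08)·log₁₀(0.08) = 0.0878
  −(0.02)·log₁₀(0.02) = 0.0340
  −(0.10)·log₁₀(0.10) = 0.1000
  −(0.74)·log₁₀(0.74) = 0.0968
Sum: 0.0733 + 0.0878 + 0.0340 + 0.1000 + 0.0968 = 0.392 dits.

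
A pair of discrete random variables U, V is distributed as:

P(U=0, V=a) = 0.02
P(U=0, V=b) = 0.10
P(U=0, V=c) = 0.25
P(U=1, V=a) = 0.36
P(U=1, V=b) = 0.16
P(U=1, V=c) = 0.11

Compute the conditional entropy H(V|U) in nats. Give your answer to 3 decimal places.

0.900 nats

Chain rule: H(V|U) = H(U,V) − H(U).
Marginals: p(U) = (0.3700, 0.6300), p(V) = (0.3800, 0.2600, 0.3600).
H(U,V) = 1.5589 nats; H(U) = 0.6590 nats.
H(V|U) = 1.5589 − 0.6590 = 0.900 nats.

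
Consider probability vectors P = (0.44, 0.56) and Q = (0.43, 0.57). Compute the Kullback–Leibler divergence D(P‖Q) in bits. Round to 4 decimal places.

D(P‖Q) = Σ p·log₂(p/q).
  0.44·log₂(0.44/0.43) = 0.01459
  0.56·log₂(0.56/0.57) = -0.01430
D(P‖Q) = 0.0003 bits.

0.0003 bits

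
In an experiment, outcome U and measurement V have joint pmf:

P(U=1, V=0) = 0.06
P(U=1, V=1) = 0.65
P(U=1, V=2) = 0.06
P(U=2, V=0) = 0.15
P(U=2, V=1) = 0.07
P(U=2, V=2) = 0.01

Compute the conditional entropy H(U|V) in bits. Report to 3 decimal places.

0.554 bits

Chain rule: H(U|V) = H(U,V) − H(V).
Marginals: p(U) = (0.7700, 0.2300), p(V) = (0.2100, 0.7200, 0.0700).
H(U,V) = 1.6366 bits; H(V) = 1.0826 bits.
H(U|V) = 1.6366 − 1.0826 = 0.554 bits.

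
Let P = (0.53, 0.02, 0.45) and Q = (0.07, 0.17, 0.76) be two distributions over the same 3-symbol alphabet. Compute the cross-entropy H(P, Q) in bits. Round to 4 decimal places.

H(P,Q) = −Σ p·log₂ q.
  −0.53·log₂(0.07) = 2.03335
  −0.02·log₂(0.17) = 0.05113
  −0.45·log₂(0.76) = 0.17817
H(P,Q) = 2.2626 bits.

2.2626 bits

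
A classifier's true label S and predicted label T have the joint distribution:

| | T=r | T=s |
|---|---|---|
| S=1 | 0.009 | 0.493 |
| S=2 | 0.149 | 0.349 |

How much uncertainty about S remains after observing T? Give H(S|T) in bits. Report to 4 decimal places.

Chain rule: H(S|T) = H(S,T) − H(T).
Marginals: p(S) = (0.5020, 0.4980), p(T) = (0.1580, 0.8420).
H(S,T) = 1.5035 bits; H(T) = 0.6295 bits.
H(S|T) = 1.5035 − 0.6295 = 0.8740 bits.

0.8740 bits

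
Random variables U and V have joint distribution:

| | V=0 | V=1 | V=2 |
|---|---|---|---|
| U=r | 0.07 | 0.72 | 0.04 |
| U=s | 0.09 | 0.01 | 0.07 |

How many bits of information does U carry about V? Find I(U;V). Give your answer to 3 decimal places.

Marginals: p(U) = (0.8300, 0.1700), p(V) = (0.1600, 0.7300, 0.1100).
I(U;V) = H(U) + H(V) − H(U,V).
H(U) = 0.6577, H(V) = 1.1047, H(U,V) = 1.4432.
I(U;V) = 0.6577 + 1.1047 − 1.4432 = 0.319 bits.

0.319 bits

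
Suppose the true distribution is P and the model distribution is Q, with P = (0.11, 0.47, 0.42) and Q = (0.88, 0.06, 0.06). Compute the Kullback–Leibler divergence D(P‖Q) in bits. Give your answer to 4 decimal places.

2.2448 bits

D(P‖Q) = Σ p·log₂(p/q).
  0.11·log₂(0.11/0.88) = -0.33000
  0.47·log₂(0.47/0.06) = 1.39572
  0.42·log₂(0.42/0.06) = 1.17909
D(P‖Q) = 2.2448 bits.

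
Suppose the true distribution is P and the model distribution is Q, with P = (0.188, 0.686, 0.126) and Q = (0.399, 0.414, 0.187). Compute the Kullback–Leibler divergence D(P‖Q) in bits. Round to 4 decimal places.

0.2239 bits

D(P‖Q) = Σ p·log₂(p/q).
  0.188·log₂(0.188/0.399) = -0.20410
  0.686·log₂(0.686/0.414) = 0.49980
  0.126·log₂(0.126/0.187) = -0.07177
D(P‖Q) = 0.2239 bits.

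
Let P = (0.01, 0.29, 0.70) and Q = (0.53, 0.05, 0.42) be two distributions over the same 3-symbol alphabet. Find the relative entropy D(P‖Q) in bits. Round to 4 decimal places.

1.1941 bits

D(P‖Q) = Σ p·log₂(p/q).
  0.01·log₂(0.01/0.53) = -0.05728
  0.29·log₂(0.29/0.05) = 0.73546
  0.70·log₂(0.70/0.42) = 0.51588
D(P‖Q) = 1.1941 bits.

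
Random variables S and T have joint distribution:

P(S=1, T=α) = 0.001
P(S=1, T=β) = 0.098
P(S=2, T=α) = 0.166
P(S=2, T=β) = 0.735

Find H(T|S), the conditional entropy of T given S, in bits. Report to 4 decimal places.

Chain rule: H(T|S) = H(S,T) − H(S).
Marginals: p(S) = (0.0990, 0.9010), p(T) = (0.1670, 0.8330).
H(S,T) = 1.0949 bits; H(S) = 0.4658 bits.
H(T|S) = 1.0949 − 0.4658 = 0.6291 bits.

0.6291 bits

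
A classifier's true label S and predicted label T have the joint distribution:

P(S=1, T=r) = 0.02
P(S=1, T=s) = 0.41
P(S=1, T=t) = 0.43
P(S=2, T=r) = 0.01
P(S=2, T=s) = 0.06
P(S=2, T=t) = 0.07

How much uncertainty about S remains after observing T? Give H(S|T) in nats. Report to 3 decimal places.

Marginals: p(S) = (0.8600, 0.1400), p(T) = (0.0300, 0.4700, 0.5000).
H(S|T) = Σ p(T) · H(S|T=·).
  T=r: p=0.0300, H(S|T=r) = 0.6365
  T=s: p=0.4700, H(S|T=s) = 0.3819
  T=t: p=0.5000, H(S|T=t) = 0.4050
Weighted sum = 0.401 nats.

0.401 nats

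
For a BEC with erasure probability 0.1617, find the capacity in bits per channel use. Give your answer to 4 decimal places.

Binary erasure channel: capacity C = 1 − ε.
C = 1 − 0.1617 = 0.8383 bits per channel use.

0.8383 bits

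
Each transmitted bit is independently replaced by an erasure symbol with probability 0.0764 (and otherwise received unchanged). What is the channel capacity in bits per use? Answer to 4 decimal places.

0.9236 bits

Binary erasure channel: capacity C = 1 − ε.
C = 1 − 0.0764 = 0.9236 bits per channel use.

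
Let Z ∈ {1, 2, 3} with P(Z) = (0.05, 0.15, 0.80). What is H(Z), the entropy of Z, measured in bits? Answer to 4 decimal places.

0.8842 bits

H(Z) = −Σ p·log₂ p.
  −(0.05)·log₂(0.05) = 0.21610
  −(0.15)·log₂(0.15) = 0.41054
  −(0.80)·log₂(0.80) = 0.25754
Sum: 0.21610 + 0.41054 + 0.25754 = 0.8842 bits.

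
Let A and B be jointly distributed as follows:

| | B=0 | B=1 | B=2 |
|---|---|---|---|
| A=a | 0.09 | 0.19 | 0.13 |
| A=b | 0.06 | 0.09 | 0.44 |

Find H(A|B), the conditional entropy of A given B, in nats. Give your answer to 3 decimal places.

Marginals: p(A) = (0.4100, 0.5900), p(B) = (0.1500, 0.2800, 0.5700).
H(A|B) = Σ p(B) · H(A|B=·).
  B=0: p=0.1500, H(A|B=0) = 0.6730
  B=1: p=0.2800, H(A|B=1) = 0.6279
  B=2: p=0.5700, H(A|B=2) = 0.5369
Weighted sum = 0.583 nats.

0.583 nats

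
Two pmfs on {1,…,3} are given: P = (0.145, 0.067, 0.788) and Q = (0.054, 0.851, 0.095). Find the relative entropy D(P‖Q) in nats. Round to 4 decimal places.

D(P‖Q) = Σ p·ln(p/q).
  0.145·ln(0.145/0.054) = 0.14322
  0.067·ln(0.067/0.851) = -0.17030
  0.788·ln(0.788/0.095) = 1.66711
D(P‖Q) = 1.6400 nats.

1.6400 nats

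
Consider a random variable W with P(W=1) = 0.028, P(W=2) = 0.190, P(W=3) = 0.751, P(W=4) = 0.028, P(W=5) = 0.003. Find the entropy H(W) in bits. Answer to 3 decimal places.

1.079 bits

H(W) = −Σ p·log₂ p.
  −(0.028)·log₂(0.028) = 0.1444
  −(0.190)·log₂(0.190) = 0.4552
  −(0.751)·log₂(0.751) = 0.3102
  −(0.028)·log₂(0.028) = 0.1444
  −(0.003)·log₂(0.003) = 0.0251
Sum: 0.1444 + 0.4552 + 0.3102 + 0.1444 + 0.0251 = 1.079 bits.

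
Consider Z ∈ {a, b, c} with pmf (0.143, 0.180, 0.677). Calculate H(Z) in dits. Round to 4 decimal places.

H(Z) = −Σ p·log₁₀ p.
  −(0.143)·log₁₀(0.143) = 0.12079
  −(0.180)·log₁₀(0.180) = 0.13405
  −(0.677)·log₁₀(0.677) = 0.11469
Sum: 0.12079 + 0.13405 + 0.11469 = 0.3695 dits.

0.3695 dits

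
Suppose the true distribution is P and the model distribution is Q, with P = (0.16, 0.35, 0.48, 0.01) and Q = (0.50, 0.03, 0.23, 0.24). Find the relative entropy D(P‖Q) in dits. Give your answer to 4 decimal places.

D(P‖Q) = Σ p·log₁₀(p/q).
  0.16·log₁₀(0.16/0.50) = -0.07918
  0.35·log₁₀(0.35/0.03) = 0.37343
  0.48·log₁₀(0.48/0.23) = 0.15337
  0.01·log₁₀(0.01/0.24) = -0.01380
D(P‖Q) = 0.4338 dits.

0.4338 dits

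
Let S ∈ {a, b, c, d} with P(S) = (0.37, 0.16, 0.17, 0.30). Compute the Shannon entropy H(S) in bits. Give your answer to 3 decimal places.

H(S) = −Σ p·log₂ p.
  −(0.37)·log₂(0.37) = 0.5307
  −(0.16)·log₂(0.16) = 0.4230
  −(0.17)·log₂(0.17) = 0.4346
  −(0.30)·log₂(0.30) = 0.5211
Sum: 0.5307 + 0.4230 + 0.4346 + 0.5211 = 1.909 bits.

1.909 bits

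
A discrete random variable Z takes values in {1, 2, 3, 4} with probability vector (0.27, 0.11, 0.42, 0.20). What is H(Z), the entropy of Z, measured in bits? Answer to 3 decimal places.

1.850 bits

H(Z) = −Σ p·log₂ p.
  −(0.27)·log₂(0.27) = 0.5100
  −(0.11)·log₂(0.11) = 0.3503
  −(0.42)·log₂(0.42) = 0.5256
  −(0.20)·log₂(0.20) = 0.4644
Sum: 0.5100 + 0.3503 + 0.5256 + 0.4644 = 1.850 bits.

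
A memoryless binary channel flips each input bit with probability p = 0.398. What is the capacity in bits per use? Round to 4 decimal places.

0.0302 bits

Binary symmetric channel: C = 1 − h₂(ε) where h₂ is the binary entropy function.
h₂(0.398) = −0.398·log₂0.398 − 0.602·log₂0.602 = 0.9698.
C = 1 − 0.9698 = 0.0302 bits per channel use.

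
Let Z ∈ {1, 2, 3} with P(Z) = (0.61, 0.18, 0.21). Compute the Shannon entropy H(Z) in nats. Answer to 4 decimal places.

0.9379 nats

H(Z) = −Σ p·ln p.
  −(0.61)·ln(0.61) = 0.30152
  −(0.18)·ln(0.18) = 0.30866
  −(0.21)·ln(0.21) = 0.32774
Sum: 0.30152 + 0.30866 + 0.32774 = 0.9379 nats.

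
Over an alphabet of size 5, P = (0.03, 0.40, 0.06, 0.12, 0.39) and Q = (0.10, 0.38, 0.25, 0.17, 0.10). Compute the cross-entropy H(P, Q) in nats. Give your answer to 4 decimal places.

H(P,Q) = −Σ p·ln q.
  −0.03·ln(0.10) = 0.06908
  −0.40·ln(0.38) = 0.38703
  −0.06·ln(0.25) = 0.08318
  −0.12·ln(0.17) = 0.21263
  −0.39·ln(0.10) = 0.89801
H(P,Q) = 1.6499 nats.

1.6499 nats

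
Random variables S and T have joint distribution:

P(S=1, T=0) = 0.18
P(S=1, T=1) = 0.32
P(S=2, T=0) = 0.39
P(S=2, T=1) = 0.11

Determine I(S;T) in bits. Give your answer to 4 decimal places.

Marginals: p(S) = (0.5000, 0.5000), p(T) = (0.5700, 0.4300).
I(S;T) = H(S) + H(T) − H(S,T).
H(S) = 1.0000, H(T) = 0.9858, H(S,T) = 1.8514.
I(S;T) = 1.0000 + 0.9858 − 1.8514 = 0.1344 bits.

0.1344 bits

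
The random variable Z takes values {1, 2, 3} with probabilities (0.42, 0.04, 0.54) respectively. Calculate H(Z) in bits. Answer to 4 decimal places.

1.1914 bits

H(Z) = −Σ p·log₂ p.
  −(0.42)·log₂(0.42) = 0.52565
  −(0.04)·log₂(0.04) = 0.18575
  −(0.54)·log₂(0.54) = 0.48004
Sum: 0.52565 + 0.18575 + 0.48004 = 1.1914 bits.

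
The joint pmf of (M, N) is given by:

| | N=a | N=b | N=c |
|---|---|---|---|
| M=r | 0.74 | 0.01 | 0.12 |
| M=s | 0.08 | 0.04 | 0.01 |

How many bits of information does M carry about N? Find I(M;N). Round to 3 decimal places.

0.092 bits

Marginals: p(M) = (0.8700, 0.1300), p(N) = (0.8200, 0.0500, 0.1300).
I(M;N) = H(M) + H(N) − H(M,N).
H(M) = 0.5574, H(N) = 0.8335, H(M,N) = 1.2987.
I(M;N) = 0.5574 + 0.8335 − 1.2987 = 0.092 bits.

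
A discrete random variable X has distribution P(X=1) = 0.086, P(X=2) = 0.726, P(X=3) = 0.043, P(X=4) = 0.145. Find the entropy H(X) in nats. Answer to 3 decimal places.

0.859 nats

H(X) = −Σ p·ln p.
  −(0.086)·ln(0.086) = 0.2110
  −(0.726)·ln(0.726) = 0.2325
  −(0.043)·ln(0.043) = 0.1353
  −(0.145)·ln(0.145) = 0.2800
Sum: 0.2110 + 0.2325 + 0.1353 + 0.2800 = 0.859 nats.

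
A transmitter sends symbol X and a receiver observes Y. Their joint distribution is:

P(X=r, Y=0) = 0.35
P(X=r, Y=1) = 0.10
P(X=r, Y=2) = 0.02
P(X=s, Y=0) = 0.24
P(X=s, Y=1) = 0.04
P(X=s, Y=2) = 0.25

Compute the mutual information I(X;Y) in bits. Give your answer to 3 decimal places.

Marginals: p(X) = (0.4700, 0.5300), p(Y) = (0.5900, 0.1400, 0.2700).
I(X;Y) = H(X) + H(Y) − H(X,Y).
H(X) = 0.9974, H(Y) = 1.3562, H(X,Y) = 2.1551.
I(X;Y) = 0.9974 + 1.3562 − 2.1551 = 0.199 bits.

0.199 bits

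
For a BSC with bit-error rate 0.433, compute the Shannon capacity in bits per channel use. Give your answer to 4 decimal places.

0.0130 bits

Binary symmetric channel: C = 1 − h₂(ε) where h₂ is the binary entropy function.
h₂(0.433) = −0.433·log₂0.433 − 0.567·log₂0.567 = 0.9870.
C = 1 − 0.9870 = 0.0130 bits per channel use.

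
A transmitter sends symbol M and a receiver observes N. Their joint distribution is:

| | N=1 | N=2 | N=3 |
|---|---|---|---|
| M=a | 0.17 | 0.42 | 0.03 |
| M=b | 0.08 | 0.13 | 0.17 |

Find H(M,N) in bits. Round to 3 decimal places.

2.221 bits

H(M,N) = −Σ p(x,y)·log₂ p(x,y) over all 6 cells.
  cell (a,1): −0.17·log₂0.17 = 0.4346
  cell (a,2): −0.42·log₂0.42 = 0.5256
  cell (a,3): −0.03·log₂0.03 = 0.1518
  cell (b,1): −0.08·log₂0.08 = 0.2915
  cell (b,2): −0.13·log₂0.13 = 0.3826
  cell (b,3): −0.17·log₂0.17 = 0.4346
Sum = 2.221 bits.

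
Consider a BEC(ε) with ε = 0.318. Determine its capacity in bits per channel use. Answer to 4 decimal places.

Binary erasure channel: capacity C = 1 − ε.
C = 1 − 0.318 = 0.6820 bits per channel use.

0.6820 bits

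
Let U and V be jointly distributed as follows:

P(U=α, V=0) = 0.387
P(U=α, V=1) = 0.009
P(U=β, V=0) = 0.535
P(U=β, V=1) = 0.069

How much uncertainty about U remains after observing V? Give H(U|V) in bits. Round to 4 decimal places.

0.9450 bits

Chain rule: H(U|V) = H(U,V) − H(V).
Marginals: p(U) = (0.3960, 0.6040), p(V) = (0.9220, 0.0780).
H(U,V) = 1.3401 bits; H(V) = 0.3951 bits.
H(U|V) = 1.3401 − 0.3951 = 0.9450 bits.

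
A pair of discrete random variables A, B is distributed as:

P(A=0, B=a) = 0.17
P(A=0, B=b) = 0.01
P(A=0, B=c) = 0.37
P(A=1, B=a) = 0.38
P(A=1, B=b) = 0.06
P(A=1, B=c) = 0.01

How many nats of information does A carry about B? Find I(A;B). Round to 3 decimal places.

0.273 nats

Marginals: p(A) = (0.5500, 0.4500), p(B) = (0.5500, 0.0700, 0.3800).
I(A;B) = H(A) + H(B) − H(A,B).
H(A) = 0.6881, H(B) = 0.8826, H(A,B) = 1.2977.
I(A;B) = 0.6881 + 0.8826 − 1.2977 = 0.273 nats.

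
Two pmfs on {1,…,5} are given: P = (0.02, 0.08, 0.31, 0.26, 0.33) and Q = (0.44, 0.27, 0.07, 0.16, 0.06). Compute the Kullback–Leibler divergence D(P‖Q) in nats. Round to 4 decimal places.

D(P‖Q) = Σ p·ln(p/q).
  0.02·ln(0.02/0.44) = -0.06182
  0.08·ln(0.08/0.27) = -0.09731
  0.31·ln(0.31/0.07) = 0.46130
  0.26·ln(0.26/0.16) = 0.12623
  0.33·ln(0.33/0.06) = 0.56257
D(P‖Q) = 0.9910 nats.

0.9910 nats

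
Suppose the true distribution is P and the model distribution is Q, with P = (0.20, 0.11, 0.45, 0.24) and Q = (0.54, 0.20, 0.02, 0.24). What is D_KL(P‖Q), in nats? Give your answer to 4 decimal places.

1.1367 nats

D(P‖Q) = Σ p·ln(p/q).
  0.20·ln(0.20/0.54) = -0.19865
  0.11·ln(0.11/0.20) = -0.06576
  0.45·ln(0.45/0.02) = 1.40108
  0.24·ln(0.24/0.24) = 0.00000
D(P‖Q) = 1.1367 nats.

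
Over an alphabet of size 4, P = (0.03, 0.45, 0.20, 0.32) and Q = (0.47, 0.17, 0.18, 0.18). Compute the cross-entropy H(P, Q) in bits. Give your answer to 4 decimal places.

2.4695 bits

H(P,Q) = −Σ p·log₂ q.
  −0.03·log₂(0.47) = 0.03268
  −0.45·log₂(0.17) = 1.15038
  −0.20·log₂(0.18) = 0.49479
  −0.32·log₂(0.18) = 0.79166
H(P,Q) = 2.4695 bits.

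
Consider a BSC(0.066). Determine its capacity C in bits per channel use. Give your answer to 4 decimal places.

0.6492 bits

Binary symmetric channel: C = 1 − h₂(ε) where h₂ is the binary entropy function.
h₂(0.066) = −0.066·log₂0.066 − 0.934·log₂0.934 = 0.3508.
C = 1 − 0.3508 = 0.6492 bits per channel use.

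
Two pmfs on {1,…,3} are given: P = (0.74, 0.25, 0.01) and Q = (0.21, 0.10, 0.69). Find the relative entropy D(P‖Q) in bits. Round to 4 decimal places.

1.6141 bits

D(P‖Q) = Σ p·log₂(p/q).
  0.74·log₂(0.74/0.21) = 1.34468
  0.25·log₂(0.25/0.10) = 0.33048
  0.01·log₂(0.01/0.69) = -0.06109
D(P‖Q) = 1.6141 bits.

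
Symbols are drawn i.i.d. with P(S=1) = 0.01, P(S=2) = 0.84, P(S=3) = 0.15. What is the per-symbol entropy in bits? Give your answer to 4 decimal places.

0.6883 bits

H(S) = −Σ p·log₂ p.
  −(0.01)·log₂(0.01) = 0.06644
  −(0.84)·log₂(0.84) = 0.21129
  −(0.15)·log₂(0.15) = 0.41054
Sum: 0.06644 + 0.21129 + 0.41054 = 0.6883 bits.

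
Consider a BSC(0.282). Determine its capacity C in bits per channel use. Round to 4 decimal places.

Binary symmetric channel: C = 1 − h₂(ε) where h₂ is the binary entropy function.
h₂(0.282) = −0.282·log₂0.282 − 0.718·log₂0.718 = 0.8582.
C = 1 − 0.8582 = 0.1418 bits per channel use.

0.1418 bits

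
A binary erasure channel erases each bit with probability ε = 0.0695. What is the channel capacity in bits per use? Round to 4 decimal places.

Binary erasure channel: capacity C = 1 − ε.
C = 1 − 0.0695 = 0.9305 bits per channel use.

0.9305 bits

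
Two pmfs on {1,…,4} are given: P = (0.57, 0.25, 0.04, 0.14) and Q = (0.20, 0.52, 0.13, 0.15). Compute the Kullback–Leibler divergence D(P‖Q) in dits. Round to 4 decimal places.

0.1551 dits

D(P‖Q) = Σ p·log₁₀(p/q).
  0.57·log₁₀(0.57/0.20) = 0.25926
  0.25·log₁₀(0.25/0.52) = -0.07952
  0.04·log₁₀(0.04/0.13) = -0.02048
  0.14·log₁₀(0.14/0.15) = -0.00419
D(P‖Q) = 0.1551 dits.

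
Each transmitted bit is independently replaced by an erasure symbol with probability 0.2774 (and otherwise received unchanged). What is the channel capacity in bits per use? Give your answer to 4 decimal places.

Binary erasure channel: capacity C = 1 − ε.
C = 1 − 0.2774 = 0.7226 bits per channel use.

0.7226 bits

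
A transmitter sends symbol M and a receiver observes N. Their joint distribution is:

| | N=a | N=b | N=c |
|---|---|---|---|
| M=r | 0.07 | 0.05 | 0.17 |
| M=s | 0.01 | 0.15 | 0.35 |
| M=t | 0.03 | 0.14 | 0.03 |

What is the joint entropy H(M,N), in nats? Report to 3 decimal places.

1.821 nats

H(M,N) = −Σ p(x,y)·ln p(x,y) over all 9 cells.
  cell (r,a): −0.07·ln0.07 = 0.1861
  cell (r,b): −0.05·ln0.05 = 0.1498
  cell (r,c): −0.17·ln0.17 = 0.3012
  cell (s,a): −0.01·ln0.01 = 0.0461
  cell (s,b): −0.15·ln0.15 = 0.2846
  cell (s,c): −0.35·ln0.35 = 0.3674
  cell (t,a): −0.03·ln0.03 = 0.1052
  cell (t,b): −0.14·ln0.14 = 0.2753
  cell (t,c): −0.03·ln0.03 = 0.1052
Sum = 1.821 nats.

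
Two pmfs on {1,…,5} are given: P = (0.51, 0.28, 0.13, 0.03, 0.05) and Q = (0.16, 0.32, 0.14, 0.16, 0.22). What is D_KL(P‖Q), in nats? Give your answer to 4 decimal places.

0.4199 nats

D(P‖Q) = Σ p·ln(p/q).
  0.51·ln(0.51/0.16) = 0.59121
  0.28·ln(0.28/0.32) = -0.03739
  0.13·ln(0.13/0.14) = -0.00963
  0.03·ln(0.03/0.16) = -0.05022
  0.05·ln(0.05/0.22) = -0.07408
D(P‖Q) = 0.4199 nats.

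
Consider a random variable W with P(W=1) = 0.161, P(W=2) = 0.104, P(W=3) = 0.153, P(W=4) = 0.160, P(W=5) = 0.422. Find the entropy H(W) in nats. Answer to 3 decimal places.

1.474 nats

H(W) = −Σ p·ln p.
  −(0.161)·ln(0.161) = 0.2940
  −(0.104)·ln(0.104) = 0.2354
  −(0.153)·ln(0.153) = 0.2872
  −(0.160)·ln(0.160) = 0.2932
  −(0.422)·ln(0.422) = 0.3641
Sum: 0.2940 + 0.2354 + 0.2872 + 0.2932 + 0.3641 = 1.474 nats.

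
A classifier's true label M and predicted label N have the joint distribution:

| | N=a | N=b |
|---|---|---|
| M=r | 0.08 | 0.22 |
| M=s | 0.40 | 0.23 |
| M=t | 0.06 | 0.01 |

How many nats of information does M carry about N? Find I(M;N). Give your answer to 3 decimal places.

Marginals: p(M) = (0.3000, 0.6300, 0.0700), p(N) = (0.5400, 0.4600).
I(M;N) = H(M) + H(N) − H(M,N).
H(M) = 0.8384, H(N) = 0.6899, H(M,N) = 1.4546.
I(M;N) = 0.8384 + 0.6899 − 1.4546 = 0.074 nats.

0.074 nats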